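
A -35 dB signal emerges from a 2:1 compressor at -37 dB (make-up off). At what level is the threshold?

Let T be the threshold. Output overshoot = (input overshoot)/R, so -37 − T = (-35 − T)/2.
2·(-37 − T) = -35 − T → 1·T = -74 − (-35) = -39.
T = -39/1 = -39 dB.

-39 dB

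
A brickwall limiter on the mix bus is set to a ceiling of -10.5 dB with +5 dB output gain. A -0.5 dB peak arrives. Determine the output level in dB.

The limiter clamps the peak to its -10.5 dB ceiling.
Output gain then adds 5 dB: -10.5 + 5 = -5.5 dB.

-5.5 dB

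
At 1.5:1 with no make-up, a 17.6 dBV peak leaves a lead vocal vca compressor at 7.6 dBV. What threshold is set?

-12.4 dBV

Let T be the threshold. Output overshoot = (input overshoot)/R, so 7.6 − T = (17.6 − T)/1.5.
1.5·(7.6 − T) = 17.6 − T → 0.5·T = 11.4 − 17.6 = -6.2.
T = -6.2/0.5 = -12.4 dBV.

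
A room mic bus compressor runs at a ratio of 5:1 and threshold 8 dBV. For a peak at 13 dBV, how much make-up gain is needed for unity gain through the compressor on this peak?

Without make-up, output = threshold + overshoot/5 = 8 + 1 = 9 dBV.
Gap to target: 4 dB.

4 dB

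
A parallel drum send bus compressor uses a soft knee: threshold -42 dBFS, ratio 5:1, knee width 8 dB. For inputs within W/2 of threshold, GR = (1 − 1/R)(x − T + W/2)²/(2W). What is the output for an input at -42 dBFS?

x − T + W/2 = -42 − (-42) + 4 = 4.
GR = (1 − 1/5) × 4² / 16 = 0.8 × 16 / 16 = 0.8 dB.
Output = -42 − 0.8 = -42.8 dBFS.

-42.8 dBFS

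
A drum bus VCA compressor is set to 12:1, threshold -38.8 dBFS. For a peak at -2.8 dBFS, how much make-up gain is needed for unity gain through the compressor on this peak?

33 dB

Without make-up, output = threshold + overshoot/12 = -38.8 + 3 = -35.8 dBFS.
Gap to target: 33 dB.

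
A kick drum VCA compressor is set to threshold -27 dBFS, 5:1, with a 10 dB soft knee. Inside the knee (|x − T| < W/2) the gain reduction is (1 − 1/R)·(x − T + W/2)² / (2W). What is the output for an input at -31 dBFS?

x − T + W/2 = -31 − (-27) + 5 = 1.
GR = (1 − 1/5) × 1² / 20 = 0.8 × 1 / 20 = 0.04 dB.
Output = -31 − 0.04 = -31.04 dBFS.

-31.04 dBFS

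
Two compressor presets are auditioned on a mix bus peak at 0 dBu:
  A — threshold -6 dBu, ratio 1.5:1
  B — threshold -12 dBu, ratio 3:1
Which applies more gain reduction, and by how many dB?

B, by 6 dB

A: 6 dB over, compressed to 4 dB over, so 2 dB of GR.
B: 12 dB over, compressed to 4 dB over, so 8 dB of GR.
Difference: 6 dB in favour of B.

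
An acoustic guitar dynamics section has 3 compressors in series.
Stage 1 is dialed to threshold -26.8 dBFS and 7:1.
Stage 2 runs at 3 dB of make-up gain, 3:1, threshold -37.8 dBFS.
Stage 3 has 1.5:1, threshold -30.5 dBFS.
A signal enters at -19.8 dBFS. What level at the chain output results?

-30.8 dBFS

Stage 1: 7 dB above -26.8 dBFS, reduced 7:1 to 1 dB above → -25.8 dBFS.
Stage 2: overshoot 12 dB → 12/3 = 4 dB → -33.8 dBFS; +3 dB make-up → -30.8 dBFS.
Stage 3: -30.8 dBFS ≤ -30.5 dBFS, so stage 3 doesn't engage; output -30.8 dBFS.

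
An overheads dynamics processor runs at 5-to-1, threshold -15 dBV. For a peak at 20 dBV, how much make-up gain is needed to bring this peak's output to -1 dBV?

7 dB

Without make-up, output = threshold + overshoot/5 = -15 + 7 = -8 dBV.
Gap to target: 7 dB.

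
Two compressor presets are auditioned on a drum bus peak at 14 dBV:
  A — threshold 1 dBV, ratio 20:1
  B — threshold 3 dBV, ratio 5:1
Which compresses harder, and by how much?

A: 13 dB over, compressed to 0.65 dB over, so 12.35 dB of GR.
B: 11 dB over, compressed to 2.2 dB over, so 8.8 dB of GR.
A reduces 3.55 dB more.

A, by 3.55 dB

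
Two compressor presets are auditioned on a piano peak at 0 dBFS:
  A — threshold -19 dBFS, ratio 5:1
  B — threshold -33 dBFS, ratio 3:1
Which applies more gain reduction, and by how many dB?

A: 19 dB over, compressed to 3.8 dB over, so 15.2 dB of GR.
B: 33 dB over, compressed to 11 dB over, so 22 dB of GR.
B reduces 6.8 dB more.

B, by 6.8 dB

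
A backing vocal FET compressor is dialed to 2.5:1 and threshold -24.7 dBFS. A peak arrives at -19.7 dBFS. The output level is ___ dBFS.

-19.7 dBFS sits 5 dB over threshold.
2.5:1 compression reduces that to 5/2.5 = 2 dB over.
So the level is -24.7 + 2 = -22.7 dBFS.

-22.7 dBFS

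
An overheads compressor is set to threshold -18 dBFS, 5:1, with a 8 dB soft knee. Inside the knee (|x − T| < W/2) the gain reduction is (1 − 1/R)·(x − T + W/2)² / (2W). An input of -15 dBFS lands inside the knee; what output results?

-17.45 dBFS

x − T + W/2 = -15 − (-18) + 4 = 7.
GR = (1 − 1/5) × 7² / 16 = 0.8 × 49 / 16 = 2.45 dB.
Output = -15 − 2.45 = -17.45 dBFS.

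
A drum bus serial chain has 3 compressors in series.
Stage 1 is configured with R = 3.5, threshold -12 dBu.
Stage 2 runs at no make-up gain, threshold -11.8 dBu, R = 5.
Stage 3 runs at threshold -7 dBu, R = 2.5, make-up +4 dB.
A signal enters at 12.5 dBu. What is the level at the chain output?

-6.44 dBu

Stage 1: 24.5 dB above -12 dBu, reduced 3.5:1 to 7 dB above → -5 dBu.
Stage 2: 6.8 dB above -11.8 dBu, reduced 5:1 to 1.36 dB above → -10.44 dBu.
Stage 3: -10.44 dBu ≤ -7 dBu, so stage 3 doesn't engage; make-up brings it to -6.44 dBu.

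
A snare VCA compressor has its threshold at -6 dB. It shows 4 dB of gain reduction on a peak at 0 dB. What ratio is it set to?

3:1

Input overshoot = 0 − (-6) = 6 dB.
Output overshoot = 6 − 4 = 2 dB.
Ratio = input overshoot / output overshoot = 6 / 2 = 3.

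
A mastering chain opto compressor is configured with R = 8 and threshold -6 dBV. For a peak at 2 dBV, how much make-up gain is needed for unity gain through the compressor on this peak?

7 dB

Overshoot 8 dB → 8/8 = 1 dB after compression, so the compressed level is -6 + 1 = -5 dBV.
Make-up = target − compressed = 2 − (-5) = 7 dB.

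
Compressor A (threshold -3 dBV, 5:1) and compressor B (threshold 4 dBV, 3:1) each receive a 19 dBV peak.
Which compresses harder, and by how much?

A, by 7.6 dB

A: GR = 22 − 22/5 = 17.6 dB.
B: GR = 15 − 15/3 = 10 dB.
A applies 7.6 dB more gain reduction.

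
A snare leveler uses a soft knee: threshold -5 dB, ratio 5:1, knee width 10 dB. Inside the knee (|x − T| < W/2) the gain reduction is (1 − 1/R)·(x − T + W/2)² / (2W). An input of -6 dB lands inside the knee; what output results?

x − T + W/2 = -6 − (-5) + 5 = 4.
GR = (1 − 1/5) × 4² / 20 = 0.8 × 16 / 20 = 0.64 dB.
Output = -6 − 0.64 = -6.64 dB.

-6.64 dB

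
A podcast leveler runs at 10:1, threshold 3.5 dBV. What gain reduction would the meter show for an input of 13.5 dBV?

9 dB

13.5 dBV exceeds the threshold by 10 dB.
A 10:1 ratio leaves 1 dB of that excess.
So the signal is attenuated by 10 − 1 = 9 dB.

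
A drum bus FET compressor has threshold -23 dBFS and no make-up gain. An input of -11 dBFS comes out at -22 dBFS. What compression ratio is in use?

Input overshoot = -11 − (-23) = 12 dB; output overshoot = -22 − (-23) = 1 dB.
Ratio = 12 / 1 = 12.

12:1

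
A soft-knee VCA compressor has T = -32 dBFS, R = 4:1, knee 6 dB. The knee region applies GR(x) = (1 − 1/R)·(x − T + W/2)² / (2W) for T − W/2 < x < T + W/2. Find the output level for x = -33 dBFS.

x − T + W/2 = -33 − (-32) + 3 = 2.
GR = (1 − 1/4) × 2² / 12 = 0.75 × 4 / 12 = 0.25 dB.
Output = -33 − 0.25 = -33.25 dBFS.

-33.25 dBFS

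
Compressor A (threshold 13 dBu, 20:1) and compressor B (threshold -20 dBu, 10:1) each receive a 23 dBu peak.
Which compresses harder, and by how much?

A: 10 dB over, compressed to 0.5 dB over, so 9.5 dB of GR.
B: 43 dB over, compressed to 4.3 dB over, so 38.7 dB of GR.
Difference: 29.2 dB in favour of B.

B, by 29.2 dB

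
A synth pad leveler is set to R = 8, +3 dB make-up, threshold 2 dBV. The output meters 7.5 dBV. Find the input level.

22 dBV

Stripping the +3 dB make-up gives 4.5 dBV at the gain stage.
Post-compression overshoot = 4.5 − 2 = 2.5 dB.
Before 8:1 compression the overshoot was 2.5 × 8 = 20 dB, so input = 2 + 20 = 22 dBV.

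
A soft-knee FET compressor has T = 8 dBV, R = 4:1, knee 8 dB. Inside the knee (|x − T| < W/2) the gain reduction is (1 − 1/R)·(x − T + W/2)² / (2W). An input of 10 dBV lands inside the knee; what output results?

x − T + W/2 = 10 − 8 + 4 = 6.
GR = (1 − 1/4) × 6² / 16 = 0.75 × 36 / 16 = 1.6875 dB.
Output = 10 − 1.6875 = 8.3125 dBV.

8.3125 dBV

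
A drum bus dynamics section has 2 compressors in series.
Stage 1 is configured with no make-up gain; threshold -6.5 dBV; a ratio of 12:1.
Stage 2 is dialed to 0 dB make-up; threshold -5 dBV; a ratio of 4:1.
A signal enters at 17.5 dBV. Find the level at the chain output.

Stage 1: 24 dB above -6.5 dBV, reduced 12:1 to 2 dB above → -4.5 dBV.
Stage 2: -4.5 dBV is 0.5 dB over -5 dBV; at 4:1 that becomes 0.125 dB over, giving -4.875 dBV.

-4.875 dBV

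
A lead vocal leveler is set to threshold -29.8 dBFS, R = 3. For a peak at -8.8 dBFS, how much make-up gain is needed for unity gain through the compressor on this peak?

14 dB

Without make-up, output = threshold + overshoot/3 = -29.8 + 7 = -22.8 dBFS.
Gap to target: 14 dB.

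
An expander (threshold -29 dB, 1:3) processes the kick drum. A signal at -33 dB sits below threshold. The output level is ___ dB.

Undershoot = (-29) − (-33) = 4 dB.
At 1:3, that expands to 12 dB under threshold.
Output = -29 − 12 = -41 dB.

-41 dB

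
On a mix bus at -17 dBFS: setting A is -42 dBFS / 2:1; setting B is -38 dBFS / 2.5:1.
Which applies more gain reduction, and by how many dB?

B, by 0.1 dB

A: 25 dB over, compressed to 12.5 dB over, so 12.5 dB of GR.
B: 21 dB over, compressed to 8.4 dB over, so 12.6 dB of GR.
Difference: 0.1 dB in favour of B.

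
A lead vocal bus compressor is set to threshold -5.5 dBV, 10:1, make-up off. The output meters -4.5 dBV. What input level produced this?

4.5 dBV

That's 1 dB above the -5.5 dBV threshold.
Undo the ratio: input overshoot = 1 × 10 = 10 dB, giving input = 4.5 dBV.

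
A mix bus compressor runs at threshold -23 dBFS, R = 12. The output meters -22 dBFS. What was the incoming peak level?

Post-compression overshoot = -22 − (-23) = 1 dB.
Before 12:1 compression the overshoot was 1 × 12 = 12 dB, so input = -23 + 12 = -11 dBFS.

-11 dBFS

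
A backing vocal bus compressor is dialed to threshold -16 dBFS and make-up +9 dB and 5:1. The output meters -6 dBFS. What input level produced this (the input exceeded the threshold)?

-11 dBFS

Before make-up, the level was -6 − 9 = -15 dBFS.
That's 1 dB above the -16 dBFS threshold.
Before 5:1 compression the overshoot was 1 × 5 = 5 dB, so input = -16 + 5 = -11 dBFS.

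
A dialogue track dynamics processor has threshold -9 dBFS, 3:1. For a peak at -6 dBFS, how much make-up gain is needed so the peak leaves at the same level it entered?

Without make-up, output = threshold + overshoot/3 = -9 + 1 = -8 dBFS.
Gap to target: 2 dB.

2 dB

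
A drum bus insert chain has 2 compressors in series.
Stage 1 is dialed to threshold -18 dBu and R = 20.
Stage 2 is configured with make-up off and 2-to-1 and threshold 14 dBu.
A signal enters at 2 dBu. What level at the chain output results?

Stage 1: 20 dB above -18 dBu, reduced 20:1 to 1 dB above → -17 dBu.
Stage 2: -17 dBu is at or below the 14 dBu threshold — no compression; output -17 dBu.

-17 dBu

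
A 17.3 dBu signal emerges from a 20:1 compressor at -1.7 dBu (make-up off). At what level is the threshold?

-2.7 dBu

Let T be the threshold. Output overshoot = (input overshoot)/R, so -1.7 − T = (17.3 − T)/20.
20·(-1.7 − T) = 17.3 − T → 19·T = -34 − 17.3 = -51.3.
T = -51.3/19 = -2.7 dBu.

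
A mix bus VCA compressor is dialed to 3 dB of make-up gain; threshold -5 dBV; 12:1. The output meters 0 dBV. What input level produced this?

19 dBV

Before make-up, the level was 0 − 3 = -3 dBV.
Post-compression overshoot = -3 − (-5) = 2 dB.
Before 12:1 compression the overshoot was 2 × 12 = 24 dB, so input = -5 + 24 = 19 dBV.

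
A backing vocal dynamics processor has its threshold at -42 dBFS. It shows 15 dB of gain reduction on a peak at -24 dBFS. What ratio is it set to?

Input overshoot = -24 − (-42) = 18 dB.
Output overshoot = 18 − 15 = 3 dB.
Ratio = input overshoot / output overshoot = 18 / 3 = 6.

6:1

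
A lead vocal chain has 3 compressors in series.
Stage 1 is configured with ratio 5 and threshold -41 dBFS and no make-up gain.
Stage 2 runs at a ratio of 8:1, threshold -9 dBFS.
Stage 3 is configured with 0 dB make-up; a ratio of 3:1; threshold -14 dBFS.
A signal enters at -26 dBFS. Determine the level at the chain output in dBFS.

-38 dBFS

Stage 1: overshoot 15 dB → 15/5 = 3 dB → -38 dBFS.
Stage 2: below threshold (-38 ≤ -9); passes unchanged; output -38 dBFS.
Stage 3: -38 dBFS ≤ -14 dBFS, so stage 3 doesn't engage; output -38 dBFS.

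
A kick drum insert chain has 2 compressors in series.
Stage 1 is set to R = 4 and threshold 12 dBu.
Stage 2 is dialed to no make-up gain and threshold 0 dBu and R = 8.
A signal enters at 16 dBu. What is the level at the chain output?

Stage 1: 4 dB above 12 dBu, reduced 4:1 to 1 dB above → 13 dBu.
Stage 2: 13 dB above 0 dBu, reduced 8:1 to 1.625 dB above → 1.625 dBu.

1.625 dBu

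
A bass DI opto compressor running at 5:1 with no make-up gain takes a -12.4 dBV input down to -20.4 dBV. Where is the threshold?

-22.4 dBV

Gain reduction = -12.4 − (-20.4) = 8 dB; output overshoot = GR / (R − 1) = 8 / 4 = 2 dB.
Threshold = output − output overshoot = -20.4 − 2 = -22.4 dBV.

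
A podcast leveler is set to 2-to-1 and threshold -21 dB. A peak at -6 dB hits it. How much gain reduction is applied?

The signal is 15 dB above threshold.
A 2:1 ratio leaves 7.5 dB of that excess.
GR = overshoot in − overshoot out = 15 − 7.5 = 7.5 dB.

7.5 dB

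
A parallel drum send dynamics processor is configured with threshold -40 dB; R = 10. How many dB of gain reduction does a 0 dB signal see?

The signal is 40 dB above threshold.
At 10:1, output sits 40/10 = 4 dB above threshold.
GR = overshoot in − overshoot out = 40 − 4 = 36 dB.

36 dB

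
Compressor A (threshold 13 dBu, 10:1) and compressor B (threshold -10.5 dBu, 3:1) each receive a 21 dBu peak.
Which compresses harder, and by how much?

A: overshoot 8 dB → output overshoot 0.8 dB → GR 7.2 dB.
B: overshoot 31.5 dB → output overshoot 10.5 dB → GR 21 dB.
Difference: 13.8 dB in favour of B.

B, by 13.8 dB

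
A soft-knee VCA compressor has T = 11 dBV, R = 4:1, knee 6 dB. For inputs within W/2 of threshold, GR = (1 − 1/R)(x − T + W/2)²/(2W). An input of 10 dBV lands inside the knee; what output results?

9.75 dBV

x − T + W/2 = 10 − 11 + 3 = 2.
GR = (1 − 1/4) × 2² / 12 = 0.75 × 4 / 12 = 0.25 dB.
Output = 10 − 0.25 = 9.75 dBV.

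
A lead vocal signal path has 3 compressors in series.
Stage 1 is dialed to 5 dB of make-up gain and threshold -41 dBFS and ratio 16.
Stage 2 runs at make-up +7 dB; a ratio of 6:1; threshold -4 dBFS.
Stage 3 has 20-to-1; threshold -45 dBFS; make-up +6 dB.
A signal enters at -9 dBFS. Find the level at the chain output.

-38.1 dBFS

Stage 1: 32 dB above -41 dBFS, reduced 16:1 to 2 dB above → -39 dBFS; +5 dB make-up → -34 dBFS.
Stage 2: -34 dBFS is at or below the -4 dBFS threshold — no compression; make-up brings it to -27 dBFS.
Stage 3: 18 dB above -45 dBFS, reduced 20:1 to 0.9 dB above → -44.1 dBFS; +6 dB make-up → -38.1 dBFS.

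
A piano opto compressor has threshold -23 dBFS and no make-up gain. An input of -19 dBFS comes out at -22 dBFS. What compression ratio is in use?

Input overshoot = -19 − (-23) = 4 dB; output overshoot = -22 − (-23) = 1 dB.
Ratio = 4 / 1 = 4.

4:1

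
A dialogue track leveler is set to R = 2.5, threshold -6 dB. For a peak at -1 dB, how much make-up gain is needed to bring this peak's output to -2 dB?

2 dB

Overshoot 5 dB → 5/2.5 = 2 dB after compression, so the compressed level is -6 + 2 = -4 dB.
Make-up = target − compressed = -2 − (-4) = 2 dB.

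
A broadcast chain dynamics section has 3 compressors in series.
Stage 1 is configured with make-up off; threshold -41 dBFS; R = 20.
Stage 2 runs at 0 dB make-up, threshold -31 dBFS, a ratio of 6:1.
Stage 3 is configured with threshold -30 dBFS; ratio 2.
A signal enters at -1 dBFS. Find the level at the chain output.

-39 dBFS

Stage 1: overshoot 40 dB → 40/20 = 2 dB → -39 dBFS.
Stage 2: -39 dBFS is at or below the -31 dBFS threshold — no compression; output -39 dBFS.
Stage 3: -39 dBFS ≤ -30 dBFS, so stage 3 doesn't engage; output -39 dBFS.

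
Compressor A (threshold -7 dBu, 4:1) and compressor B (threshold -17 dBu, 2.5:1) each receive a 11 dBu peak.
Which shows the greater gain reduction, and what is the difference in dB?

A: GR = 18 − 18/4 = 13.5 dB.
B: GR = 28 − 28/2.5 = 16.8 dB.
B applies 3.3 dB more gain reduction.

B, by 3.3 dB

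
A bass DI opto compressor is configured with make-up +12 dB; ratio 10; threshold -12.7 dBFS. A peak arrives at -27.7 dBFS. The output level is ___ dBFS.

-27.7 dBFS is 15 dB below the -12.7 dBFS threshold, so no gain reduction is applied.
Make-up gain adds 12 dB: -27.7 + 12 = -15.7 dBFS.

-15.7 dBFS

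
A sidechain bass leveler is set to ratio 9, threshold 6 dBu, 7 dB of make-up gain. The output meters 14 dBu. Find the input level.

15 dBu

Remove make-up: 14 − 7 = 7 dBu.
Post-compression overshoot = 7 − 6 = 1 dB.
Undo the ratio: input overshoot = 1 × 9 = 9 dB, giving input = 15 dBu.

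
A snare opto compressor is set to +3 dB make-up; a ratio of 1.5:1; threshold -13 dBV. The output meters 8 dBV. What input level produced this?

Remove make-up: 8 − 3 = 5 dBV.
That's 18 dB above the -13 dBV threshold.
Input overshoot = R × output overshoot = 27 dB → input = -13 + 27 = 14 dBV.

14 dBV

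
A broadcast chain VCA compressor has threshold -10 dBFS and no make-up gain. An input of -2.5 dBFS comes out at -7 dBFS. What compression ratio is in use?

Input overshoot = -2.5 − (-10) = 7.5 dB; output overshoot = -7 − (-10) = 3 dB.
Ratio = 7.5 / 3 = 2.5.

2.5:1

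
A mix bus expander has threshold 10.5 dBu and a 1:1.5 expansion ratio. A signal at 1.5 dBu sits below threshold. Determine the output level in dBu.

The input is 9 dB below the 10.5 dBu threshold.
A 1:1.5 expander multiplies undershoot by 1.5: 9 × 1.5 = 13.5 dB below threshold.
Output = 10.5 − 13.5 = -3 dBu.

-3 dBu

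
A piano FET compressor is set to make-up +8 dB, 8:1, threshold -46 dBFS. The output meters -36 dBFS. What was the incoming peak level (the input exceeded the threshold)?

-30 dBFS

Before make-up, the level was -36 − 8 = -44 dBFS.
Post-compression overshoot = -44 − (-46) = 2 dB.
Input overshoot = R × output overshoot = 16 dB → input = -46 + 16 = -30 dBFS.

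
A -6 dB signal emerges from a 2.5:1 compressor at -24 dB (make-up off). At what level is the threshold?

Let T be the threshold. Output overshoot = (input overshoot)/R, so -24 − T = (-6 − T)/2.5.
2.5·(-24 − T) = -6 − T → 1.5·T = -60 − (-6) = -54.
T = -54/1.5 = -36 dB.

-36 dB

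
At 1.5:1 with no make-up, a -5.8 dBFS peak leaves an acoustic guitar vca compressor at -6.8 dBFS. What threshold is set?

Let T be the threshold. Output overshoot = (input overshoot)/R, so -6.8 − T = (-5.8 − T)/1.5.
1.5·(-6.8 − T) = -5.8 − T → 0.5·T = -10.2 − (-5.8) = -4.4.
T = -4.4/0.5 = -8.8 dBFS.

-8.8 dBFS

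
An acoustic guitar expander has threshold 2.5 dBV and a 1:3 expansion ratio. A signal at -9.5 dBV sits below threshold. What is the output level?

-33.5 dBV

The input is 12 dB below the 2.5 dBV threshold.
A 1:3 expander multiplies undershoot by 3: 12 × 3 = 36 dB below threshold.
Output = 2.5 − 36 = -33.5 dBV.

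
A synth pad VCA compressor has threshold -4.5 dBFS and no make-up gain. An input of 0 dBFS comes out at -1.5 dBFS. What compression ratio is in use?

Input overshoot = 0 − (-4.5) = 4.5 dB; output overshoot = -1.5 − (-4.5) = 3 dB.
Ratio = 4.5 / 3 = 1.5.

1.5:1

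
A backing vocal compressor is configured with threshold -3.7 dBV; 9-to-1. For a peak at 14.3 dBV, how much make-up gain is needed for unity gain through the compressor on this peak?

16 dB

Without make-up, output = threshold + overshoot/9 = -3.7 + 2 = -1.7 dBV.
Gap to target: 16 dB.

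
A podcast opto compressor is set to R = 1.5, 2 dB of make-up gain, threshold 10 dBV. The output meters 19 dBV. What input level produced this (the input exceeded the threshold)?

Stripping the +2 dB make-up gives 17 dBV at the gain stage.
The compressed level sits 17 − 10 = 7 dB over threshold.
Input overshoot = R × output overshoot = 10.5 dB → input = 10 + 10.5 = 20.5 dBV.

20.5 dBV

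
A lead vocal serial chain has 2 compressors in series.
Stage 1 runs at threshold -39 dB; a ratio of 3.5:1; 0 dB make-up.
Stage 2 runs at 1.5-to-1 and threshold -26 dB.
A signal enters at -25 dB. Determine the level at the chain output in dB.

Stage 1: overshoot 14 dB → 14/3.5 = 4 dB → -35 dB.
Stage 2: below threshold (-35 ≤ -26); passes unchanged; output -35 dB.

-35 dB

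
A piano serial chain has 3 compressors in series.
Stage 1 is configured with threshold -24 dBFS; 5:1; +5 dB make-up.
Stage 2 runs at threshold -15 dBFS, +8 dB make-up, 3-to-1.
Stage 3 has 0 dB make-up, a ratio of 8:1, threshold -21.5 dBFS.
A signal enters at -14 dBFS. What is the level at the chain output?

Stage 1: 10 dB above -24 dBFS, reduced 5:1 to 2 dB above → -22 dBFS; +5 dB make-up → -17 dBFS.
Stage 2: below threshold (-17 ≤ -15); passes unchanged; make-up brings it to -9 dBFS.
Stage 3: overshoot 12.5 dB → 12.5/8 = 1.5625 dB → -19.9375 dBFS.

-19.9375 dBFS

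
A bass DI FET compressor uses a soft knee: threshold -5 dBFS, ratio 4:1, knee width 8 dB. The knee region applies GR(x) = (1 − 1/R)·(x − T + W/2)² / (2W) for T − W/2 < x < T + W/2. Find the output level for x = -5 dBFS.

-5.75 dBFS

x − T + W/2 = -5 − (-5) + 4 = 4.
GR = (1 − 1/4) × 4² / 16 = 0.75 × 16 / 16 = 0.75 dB.
Output = -5 − 0.75 = -5.75 dBFS.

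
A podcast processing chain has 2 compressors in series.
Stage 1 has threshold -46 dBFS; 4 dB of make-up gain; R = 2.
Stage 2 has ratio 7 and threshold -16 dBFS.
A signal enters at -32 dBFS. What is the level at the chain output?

-35 dBFS

Stage 1: overshoot 14 dB → 14/2 = 7 dB → -39 dBFS; +4 dB make-up → -35 dBFS.
Stage 2: below threshold (-35 ≤ -16); passes unchanged; output -35 dBFS.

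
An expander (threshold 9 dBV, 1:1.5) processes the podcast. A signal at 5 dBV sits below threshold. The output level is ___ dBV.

The input is 4 dB below the 9 dBV threshold.
A 1:1.5 expander multiplies undershoot by 1.5: 4 × 1.5 = 6 dB below threshold.
Output = 9 − 6 = 3 dBV.

3 dBV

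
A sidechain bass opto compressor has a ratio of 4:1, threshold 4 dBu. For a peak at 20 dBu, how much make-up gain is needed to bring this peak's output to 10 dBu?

Overshoot 16 dB → 16/4 = 4 dB after compression, so the compressed level is 4 + 4 = 8 dBu.
Make-up = target − compressed = 10 − 8 = 2 dB.

2 dB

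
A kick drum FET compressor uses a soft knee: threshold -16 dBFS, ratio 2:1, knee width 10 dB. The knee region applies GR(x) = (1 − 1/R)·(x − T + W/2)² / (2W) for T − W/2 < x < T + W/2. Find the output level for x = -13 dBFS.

-14.6 dBFS

x − T + W/2 = -13 − (-16) + 5 = 8.
GR = (1 − 1/2) × 8² / 20 = 0.5 × 64 / 20 = 1.6 dB.
Output = -13 − 1.6 = -14.6 dBFS.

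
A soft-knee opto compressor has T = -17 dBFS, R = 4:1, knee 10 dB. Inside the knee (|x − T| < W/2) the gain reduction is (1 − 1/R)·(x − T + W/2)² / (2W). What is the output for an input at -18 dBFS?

-18.6 dBFS

x − T + W/2 = -18 − (-17) + 5 = 4.
GR = (1 − 1/4) × 4² / 20 = 0.75 × 16 / 20 = 0.6 dB.
Output = -18 − 0.6 = -18.6 dBFS.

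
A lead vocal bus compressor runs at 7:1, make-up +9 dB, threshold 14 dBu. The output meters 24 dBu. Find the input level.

Remove make-up: 24 − 9 = 15 dBu.
Post-compression overshoot = 15 − 14 = 1 dB.
Undo the ratio: input overshoot = 1 × 7 = 7 dB, giving input = 21 dBu.

21 dBu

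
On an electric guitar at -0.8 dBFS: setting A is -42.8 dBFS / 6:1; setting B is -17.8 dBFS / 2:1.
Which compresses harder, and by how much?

A, by 26.5 dB

A: 42 dB over, compressed to 7 dB over, so 35 dB of GR.
B: 17 dB over, compressed to 8.5 dB over, so 8.5 dB of GR.
Difference: 26.5 dB in favour of A.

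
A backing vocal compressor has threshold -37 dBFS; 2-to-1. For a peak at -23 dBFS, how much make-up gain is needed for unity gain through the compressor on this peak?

Without make-up, output = threshold + overshoot/2 = -37 + 7 = -30 dBFS.
Gap to target: 7 dB.

7 dB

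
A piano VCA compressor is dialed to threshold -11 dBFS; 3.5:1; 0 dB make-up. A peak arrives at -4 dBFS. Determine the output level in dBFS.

-4 dBFS sits 7 dB over threshold.
The 7 dB excess becomes 2 dB after 3.5:1 reduction.
That puts the output at -9 dBFS.

-9 dBFS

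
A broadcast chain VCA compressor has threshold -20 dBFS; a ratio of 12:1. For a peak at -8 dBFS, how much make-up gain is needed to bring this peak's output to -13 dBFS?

The peak compresses to -20 + 12/12 = -19 dBFS.
To reach -13 dBFS requires -13 − (-19) = 6 dB of make-up.

6 dB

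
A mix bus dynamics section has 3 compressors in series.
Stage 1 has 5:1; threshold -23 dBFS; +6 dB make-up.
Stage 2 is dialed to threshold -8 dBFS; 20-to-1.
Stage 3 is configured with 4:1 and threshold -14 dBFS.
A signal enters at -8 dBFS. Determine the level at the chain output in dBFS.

-14 dBFS

Stage 1: 15 dB above -23 dBFS, reduced 5:1 to 3 dB above → -20 dBFS; +6 dB make-up → -14 dBFS.
Stage 2: -14 dBFS ≤ -8 dBFS, so stage 2 doesn't engage; output -14 dBFS.
Stage 3: -14 dBFS is at or below the -14 dBFS threshold — no compression; output -14 dBFS.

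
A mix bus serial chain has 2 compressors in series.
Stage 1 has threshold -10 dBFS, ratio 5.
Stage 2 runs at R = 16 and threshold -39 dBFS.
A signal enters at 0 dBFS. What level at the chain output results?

-37.0625 dBFS

Stage 1: overshoot 10 dB → 10/5 = 2 dB → -8 dBFS.
Stage 2: -8 dBFS is 31 dB over -39 dBFS; at 16:1 that becomes 1.9375 dB over, giving -37.0625 dBFS.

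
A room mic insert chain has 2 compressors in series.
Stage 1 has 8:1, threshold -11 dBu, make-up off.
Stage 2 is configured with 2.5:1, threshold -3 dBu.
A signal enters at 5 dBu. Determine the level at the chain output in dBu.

-9 dBu

Stage 1: 16 dB above -11 dBu, reduced 8:1 to 2 dB above → -9 dBu.
Stage 2: below threshold (-9 ≤ -3); passes unchanged; output -9 dBu.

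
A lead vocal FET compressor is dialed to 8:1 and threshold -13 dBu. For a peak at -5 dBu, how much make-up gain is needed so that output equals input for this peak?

Overshoot 8 dB → 8/8 = 1 dB after compression, so the compressed level is -13 + 1 = -12 dBu.
Make-up = target − compressed = -5 − (-12) = 7 dB.

7 dB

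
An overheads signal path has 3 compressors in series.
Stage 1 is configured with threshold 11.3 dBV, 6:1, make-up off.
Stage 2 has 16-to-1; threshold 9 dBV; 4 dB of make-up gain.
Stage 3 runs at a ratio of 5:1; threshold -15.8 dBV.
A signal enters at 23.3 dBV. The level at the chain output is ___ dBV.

Stage 1: 23.3 dBV is 12 dB over 11.3 dBV; at 6:1 that becomes 2 dB over, giving 13.3 dBV.
Stage 2: 4.3 dB above 9 dBV, reduced 16:1 to 0.26875 dB above → 9.26875 dBV; +4 dB make-up → 13.26875 dBV.
Stage 3: overshoot 29.06875 dB → 29.06875/5 = 5.81375 dB → -9.98625 dBV.

-9.98625 dBV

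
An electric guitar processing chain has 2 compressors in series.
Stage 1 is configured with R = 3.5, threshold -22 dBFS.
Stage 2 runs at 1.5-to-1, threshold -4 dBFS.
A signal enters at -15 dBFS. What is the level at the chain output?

-20 dBFS

Stage 1: -15 dBFS is 7 dB over -22 dBFS; at 3.5:1 that becomes 2 dB over, giving -20 dBFS.
Stage 2: -20 dBFS ≤ -4 dBFS, so stage 2 doesn't engage; output -20 dBFS.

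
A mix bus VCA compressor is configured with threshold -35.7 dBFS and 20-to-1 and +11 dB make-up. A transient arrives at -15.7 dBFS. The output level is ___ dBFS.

Overshoot: -15.7 − (-35.7) = 20 dB.
At 20:1 the overshoot is divided by 20, leaving 1 dB above threshold.
So the level is -35.7 + 1 = -34.7 dBFS; make-up adds 11 dB, giving -23.7 dBFS.

-23.7 dBFS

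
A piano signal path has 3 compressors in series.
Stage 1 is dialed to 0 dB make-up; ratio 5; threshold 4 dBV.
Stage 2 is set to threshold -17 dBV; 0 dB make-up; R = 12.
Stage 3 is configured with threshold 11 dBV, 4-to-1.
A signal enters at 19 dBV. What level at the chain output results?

Stage 1: 19 dBV is 15 dB over 4 dBV; at 5:1 that becomes 3 dB over, giving 7 dBV.
Stage 2: overshoot 24 dB → 24/12 = 2 dB → -15 dBV.
Stage 3: -15 dBV ≤ 11 dBV, so stage 3 doesn't engage; output -15 dBV.

-15 dBV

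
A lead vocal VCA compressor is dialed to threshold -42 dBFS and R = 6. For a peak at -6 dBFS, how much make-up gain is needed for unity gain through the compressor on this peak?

30 dB

Without make-up, output = threshold + overshoot/6 = -42 + 6 = -36 dBFS.
Gap to target: 30 dB.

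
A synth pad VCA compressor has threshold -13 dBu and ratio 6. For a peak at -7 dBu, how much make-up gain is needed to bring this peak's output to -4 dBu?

Overshoot 6 dB → 6/6 = 1 dB after compression, so the compressed level is -13 + 1 = -12 dBu.
Make-up = target − compressed = -4 − (-12) = 8 dB.

8 dB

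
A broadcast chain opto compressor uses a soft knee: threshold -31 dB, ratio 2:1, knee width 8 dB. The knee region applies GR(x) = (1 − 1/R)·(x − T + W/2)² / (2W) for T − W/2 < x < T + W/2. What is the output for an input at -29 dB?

x − T + W/2 = -29 − (-31) + 4 = 6.
GR = (1 − 1/2) × 6² / 16 = 0.5 × 36 / 16 = 1.125 dB.
Output = -29 − 1.125 = -30.125 dB.

-30.125 dB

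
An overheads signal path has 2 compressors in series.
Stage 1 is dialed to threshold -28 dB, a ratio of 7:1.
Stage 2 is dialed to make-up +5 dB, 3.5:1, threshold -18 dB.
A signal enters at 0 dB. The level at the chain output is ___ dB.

-19 dB

Stage 1: overshoot 28 dB → 28/7 = 4 dB → -24 dB.
Stage 2: below threshold (-24 ≤ -18); passes unchanged; make-up brings it to -19 dB.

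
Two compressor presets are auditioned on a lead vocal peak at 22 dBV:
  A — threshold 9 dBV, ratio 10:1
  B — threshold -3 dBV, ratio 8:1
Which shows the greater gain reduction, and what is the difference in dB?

B, by 10.175 dB

A: GR = 13 − 13/10 = 11.7 dB.
B: GR = 25 − 25/8 = 21.875 dB.
B reduces 10.175 dB more.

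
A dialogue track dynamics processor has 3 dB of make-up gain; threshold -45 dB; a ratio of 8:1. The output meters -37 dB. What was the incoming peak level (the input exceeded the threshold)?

-5 dB

Stripping the +3 dB make-up gives -40 dB at the gain stage.
That's 5 dB above the -45 dB threshold.
Before 8:1 compression the overshoot was 5 × 8 = 40 dB, so input = -45 + 40 = -5 dB.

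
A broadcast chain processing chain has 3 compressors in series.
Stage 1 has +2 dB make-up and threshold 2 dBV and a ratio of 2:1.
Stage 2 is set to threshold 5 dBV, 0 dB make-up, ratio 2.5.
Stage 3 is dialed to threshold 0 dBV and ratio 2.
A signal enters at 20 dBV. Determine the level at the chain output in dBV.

Stage 1: 18 dB above 2 dBV, reduced 2:1 to 9 dB above → 11 dBV; +2 dB make-up → 13 dBV.
Stage 2: 13 dBV is 8 dB over 5 dBV; at 2.5:1 that becomes 3.2 dB over, giving 8.2 dBV.
Stage 3: 8.2 dB above 0 dBV, reduced 2:1 to 4.1 dB above → 4.1 dBV.

4.1 dBV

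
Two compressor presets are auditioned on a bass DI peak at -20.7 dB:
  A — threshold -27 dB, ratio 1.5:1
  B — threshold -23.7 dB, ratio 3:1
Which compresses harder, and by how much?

A: overshoot 6.3 dB → output overshoot 4.2 dB → GR 2.1 dB.
B: overshoot 3 dB → output overshoot 1 dB → GR 2 dB.
A applies 0.1 dB more gain reduction.

A, by 0.1 dB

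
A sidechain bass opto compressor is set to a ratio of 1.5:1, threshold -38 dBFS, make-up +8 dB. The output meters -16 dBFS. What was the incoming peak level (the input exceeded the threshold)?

Remove make-up: -16 − 8 = -24 dBFS.
That's 14 dB above the -38 dBFS threshold.
Undo the ratio: input overshoot = 14 × 1.5 = 21 dB, giving input = -17 dBFS.

-17 dBFS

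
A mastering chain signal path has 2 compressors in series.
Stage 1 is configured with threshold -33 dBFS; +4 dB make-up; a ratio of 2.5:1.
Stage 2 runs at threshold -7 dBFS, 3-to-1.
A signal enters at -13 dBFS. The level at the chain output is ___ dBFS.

-21 dBFS

Stage 1: -13 dBFS is 20 dB over -33 dBFS; at 2.5:1 that becomes 8 dB over, giving -25 dBFS; +4 dB make-up → -21 dBFS.
Stage 2: -21 dBFS is at or below the -7 dBFS threshold — no compression; output -21 dBFS.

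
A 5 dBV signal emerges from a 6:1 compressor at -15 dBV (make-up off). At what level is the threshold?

-19 dBV

Gain reduction = 5 − (-15) = 20 dB; output overshoot = GR / (R − 1) = 20 / 5 = 4 dB.
Threshold = output − output overshoot = -15 − 4 = -19 dBV.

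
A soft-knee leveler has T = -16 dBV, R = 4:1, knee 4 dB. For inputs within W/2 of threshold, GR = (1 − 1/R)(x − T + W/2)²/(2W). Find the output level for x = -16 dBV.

-16.375 dBV

x − T + W/2 = -16 − (-16) + 2 = 2.
GR = (1 − 1/4) × 2² / 8 = 0.75 × 4 / 8 = 0.375 dB.
Output = -16 − 0.375 = -16.375 dBV.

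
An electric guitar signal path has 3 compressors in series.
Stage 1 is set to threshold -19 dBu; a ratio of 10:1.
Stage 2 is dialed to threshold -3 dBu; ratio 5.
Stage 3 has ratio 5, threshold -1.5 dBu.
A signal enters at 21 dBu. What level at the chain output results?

Stage 1: 40 dB above -19 dBu, reduced 10:1 to 4 dB above → -15 dBu.
Stage 2: below threshold (-15 ≤ -3); passes unchanged; output -15 dBu.
Stage 3: -15 dBu ≤ -1.5 dBu, so stage 3 doesn't engage; output -15 dBu.

-15 dBu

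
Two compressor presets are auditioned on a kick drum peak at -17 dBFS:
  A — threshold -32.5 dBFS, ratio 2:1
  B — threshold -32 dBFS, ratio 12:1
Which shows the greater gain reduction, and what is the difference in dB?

B, by 6 dB

A: overshoot 15.5 dB → output overshoot 7.75 dB → GR 7.75 dB.
B: overshoot 15 dB → output overshoot 1.25 dB → GR 13.75 dB.
Difference: 6 dB in favour of B.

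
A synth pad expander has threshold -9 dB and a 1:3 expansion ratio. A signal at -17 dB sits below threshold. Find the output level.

-33 dB

Below threshold, a 1:3 expander applies gain = (3−1)×(T − x) of attenuation.
(3−1) × 8 = 16 dB, so output = -17 − 16 = -33 dB.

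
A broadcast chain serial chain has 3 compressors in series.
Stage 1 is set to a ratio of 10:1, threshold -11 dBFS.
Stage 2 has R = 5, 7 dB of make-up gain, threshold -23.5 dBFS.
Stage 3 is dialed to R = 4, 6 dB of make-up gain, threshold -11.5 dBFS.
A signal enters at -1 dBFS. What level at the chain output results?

-7.8 dBFS

Stage 1: 10 dB above -11 dBFS, reduced 10:1 to 1 dB above → -10 dBFS.
Stage 2: overshoot 13.5 dB → 13.5/5 = 2.7 dB → -20.8 dBFS; +7 dB make-up → -13.8 dBFS.
Stage 3: -13.8 dBFS is at or below the -11.5 dBFS threshold — no compression; make-up brings it to -7.8 dBFS.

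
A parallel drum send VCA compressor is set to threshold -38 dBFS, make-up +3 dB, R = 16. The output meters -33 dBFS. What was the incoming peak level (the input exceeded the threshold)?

-6 dBFS

Stripping the +3 dB make-up gives -36 dBFS at the gain stage.
The compressed level sits -36 − (-38) = 2 dB over threshold.
Input overshoot = R × output overshoot = 32 dB → input = -38 + 32 = -6 dBFS.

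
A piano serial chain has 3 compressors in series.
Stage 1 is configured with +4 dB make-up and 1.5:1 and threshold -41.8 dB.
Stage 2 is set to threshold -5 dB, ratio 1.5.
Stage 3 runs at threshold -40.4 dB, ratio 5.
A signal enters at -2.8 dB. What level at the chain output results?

-34.68 dB

Stage 1: -2.8 dB is 39 dB over -41.8 dB; at 1.5:1 that becomes 26 dB over, giving -15.8 dB; +4 dB make-up → -11.8 dB.
Stage 2: -11.8 dB ≤ -5 dB, so stage 2 doesn't engage; output -11.8 dB.
Stage 3: 28.6 dB above -40.4 dB, reduced 5:1 to 5.72 dB above → -34.68 dB.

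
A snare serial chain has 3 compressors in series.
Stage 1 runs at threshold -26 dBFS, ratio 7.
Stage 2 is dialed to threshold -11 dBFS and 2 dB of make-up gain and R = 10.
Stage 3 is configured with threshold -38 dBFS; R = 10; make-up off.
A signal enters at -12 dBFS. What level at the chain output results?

-36.4 dBFS

Stage 1: overshoot 14 dB → 14/7 = 2 dB → -24 dBFS.
Stage 2: below threshold (-24 ≤ -11); passes unchanged; make-up brings it to -22 dBFS.
Stage 3: 16 dB above -38 dBFS, reduced 10:1 to 1.6 dB above → -36.4 dBFS.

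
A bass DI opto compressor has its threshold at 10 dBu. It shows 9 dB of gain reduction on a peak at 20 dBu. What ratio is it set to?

Input overshoot = 20 − 10 = 10 dB.
Output overshoot = 10 − 9 = 1 dB.
Ratio = input overshoot / output overshoot = 10 / 1 = 10.

10:1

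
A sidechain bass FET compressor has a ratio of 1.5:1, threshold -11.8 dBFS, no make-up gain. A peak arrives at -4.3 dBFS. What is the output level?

-6.8 dBFS

-4.3 dBFS sits 7.5 dB over threshold.
The 7.5 dB excess becomes 5 dB after 1.5:1 reduction.
That puts the output at -6.8 dBFS.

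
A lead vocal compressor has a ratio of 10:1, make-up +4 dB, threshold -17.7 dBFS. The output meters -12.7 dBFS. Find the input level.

Stripping the +4 dB make-up gives -16.7 dBFS at the gain stage.
Post-compression overshoot = -16.7 − (-17.7) = 1 dB.
Undo the ratio: input overshoot = 1 × 10 = 10 dB, giving input = -7.7 dBFS.

-7.7 dBFS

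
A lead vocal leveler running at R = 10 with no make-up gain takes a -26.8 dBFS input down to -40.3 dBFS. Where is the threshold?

-41.8 dBFS

Gain reduction = -26.8 − (-40.3) = 13.5 dB; output overshoot = GR / (R − 1) = 13.5 / 9 = 1.5 dB.
Threshold = output − output overshoot = -40.3 − 1.5 = -41.8 dBFS.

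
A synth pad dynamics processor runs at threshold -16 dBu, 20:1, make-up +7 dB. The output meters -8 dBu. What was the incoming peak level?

Before make-up, the level was -8 − 7 = -15 dBu.
That's 1 dB above the -16 dBu threshold.
Undo the ratio: input overshoot = 1 × 20 = 20 dB, giving input = 4 dBu.

4 dBu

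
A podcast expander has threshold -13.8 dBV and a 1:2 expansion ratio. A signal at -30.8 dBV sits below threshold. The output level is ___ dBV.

The input is 17 dB below the -13.8 dBV threshold.
A 1:2 expander multiplies undershoot by 2: 17 × 2 = 34 dB below threshold.
Output = -13.8 − 34 = -47.8 dBV.

-47.8 dBV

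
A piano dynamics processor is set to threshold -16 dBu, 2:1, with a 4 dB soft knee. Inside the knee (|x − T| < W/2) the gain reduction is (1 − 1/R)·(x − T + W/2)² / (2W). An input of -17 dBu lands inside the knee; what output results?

x − T + W/2 = -17 − (-16) + 2 = 1.
GR = (1 − 1/2) × 1² / 8 = 0.5 × 1 / 8 = 0.0625 dB.
Output = -17 − 0.0625 = -17.0625 dBu.

-17.0625 dBu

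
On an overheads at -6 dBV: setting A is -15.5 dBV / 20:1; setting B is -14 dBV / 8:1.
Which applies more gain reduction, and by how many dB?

A, by 2.025 dB

A: 9.5 dB over, compressed to 0.475 dB over, so 9.025 dB of GR.
B: 8 dB over, compressed to 1 dB over, so 7 dB of GR.
A reduces 2.025 dB more.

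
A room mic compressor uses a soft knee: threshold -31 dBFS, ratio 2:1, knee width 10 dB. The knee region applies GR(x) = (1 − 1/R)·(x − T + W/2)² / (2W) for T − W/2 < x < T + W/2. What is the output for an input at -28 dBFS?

-29.6 dBFS

x − T + W/2 = -28 − (-31) + 5 = 8.
GR = (1 − 1/2) × 8² / 20 = 0.5 × 64 / 20 = 1.6 dB.
Output = -28 − 1.6 = -29.6 dBFS.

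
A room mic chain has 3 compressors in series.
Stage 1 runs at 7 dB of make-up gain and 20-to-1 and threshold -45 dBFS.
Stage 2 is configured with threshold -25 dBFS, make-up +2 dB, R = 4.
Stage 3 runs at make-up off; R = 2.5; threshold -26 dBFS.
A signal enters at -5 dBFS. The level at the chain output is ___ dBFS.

-34 dBFS

Stage 1: overshoot 40 dB → 40/20 = 2 dB → -43 dBFS; +7 dB make-up → -36 dBFS.
Stage 2: below threshold (-36 ≤ -25); passes unchanged; make-up brings it to -34 dBFS.
Stage 3: below threshold (-34 ≤ -26); passes unchanged; output -34 dBFS.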